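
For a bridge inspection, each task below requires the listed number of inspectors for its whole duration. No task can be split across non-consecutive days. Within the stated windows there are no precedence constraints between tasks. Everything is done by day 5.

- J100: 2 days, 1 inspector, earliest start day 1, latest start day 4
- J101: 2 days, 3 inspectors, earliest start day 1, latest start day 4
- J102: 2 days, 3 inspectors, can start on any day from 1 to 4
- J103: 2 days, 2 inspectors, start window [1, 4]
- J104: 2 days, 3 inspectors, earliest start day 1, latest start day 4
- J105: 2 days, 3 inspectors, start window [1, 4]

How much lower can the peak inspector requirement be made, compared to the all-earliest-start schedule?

Early-start peak: d1:15  d2:15  d3:0  d4:0  d5:0 ⇒ 15.
Leveled (J100@1, J101@1, J102@1, J103@3, J104@3, J105@3): d1:7  d2:7  d3:8  d4:8  d5:0 ⇒ 8.
Reduction 15 − 8 = 7.

7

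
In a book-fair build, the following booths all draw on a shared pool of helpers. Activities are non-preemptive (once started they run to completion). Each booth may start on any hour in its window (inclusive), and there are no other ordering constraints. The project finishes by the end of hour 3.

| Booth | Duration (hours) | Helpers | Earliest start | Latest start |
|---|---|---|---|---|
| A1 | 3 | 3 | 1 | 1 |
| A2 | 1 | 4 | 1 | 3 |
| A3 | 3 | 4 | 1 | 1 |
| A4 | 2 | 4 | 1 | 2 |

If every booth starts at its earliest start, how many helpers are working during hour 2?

At early start, hour 2 has: A1, A3, A4.
Demand: 3 + 4 + 4 = 11.

11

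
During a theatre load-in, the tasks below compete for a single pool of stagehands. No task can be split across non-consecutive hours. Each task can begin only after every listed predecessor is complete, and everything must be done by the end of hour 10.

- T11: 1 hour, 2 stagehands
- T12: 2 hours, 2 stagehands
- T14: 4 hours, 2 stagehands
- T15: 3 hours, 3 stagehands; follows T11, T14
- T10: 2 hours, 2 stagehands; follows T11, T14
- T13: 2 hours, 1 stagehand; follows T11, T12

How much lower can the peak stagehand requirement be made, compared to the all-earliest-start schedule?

2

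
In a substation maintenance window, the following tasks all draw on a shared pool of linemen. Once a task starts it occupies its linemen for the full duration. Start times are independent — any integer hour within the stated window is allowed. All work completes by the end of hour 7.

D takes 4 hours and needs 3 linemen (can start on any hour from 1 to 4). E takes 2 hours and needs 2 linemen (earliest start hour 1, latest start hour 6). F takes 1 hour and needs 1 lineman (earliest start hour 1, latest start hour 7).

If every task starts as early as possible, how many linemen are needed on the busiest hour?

6

Early-start schedule: D@1, E@1, F@1.
Load per hour: hour 1: 6, hour 2: 5, hour 3: 3, hour 4: 3, hour 5: 0, hour 6: 0, hour 7: 0.
Peak is 6.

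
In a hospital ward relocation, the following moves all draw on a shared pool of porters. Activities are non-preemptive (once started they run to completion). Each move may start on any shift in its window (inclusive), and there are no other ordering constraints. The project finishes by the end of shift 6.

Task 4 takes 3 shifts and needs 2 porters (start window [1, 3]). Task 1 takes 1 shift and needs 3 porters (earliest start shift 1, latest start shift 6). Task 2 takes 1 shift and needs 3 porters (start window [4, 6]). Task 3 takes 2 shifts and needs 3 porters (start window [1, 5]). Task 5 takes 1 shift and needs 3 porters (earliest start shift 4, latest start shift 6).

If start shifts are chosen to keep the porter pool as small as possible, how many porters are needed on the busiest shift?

5

Early-start (Task 4@1, Task 1@1, Task 2@4, Task 3@1, Task 5@4) gives peak 8: s1:8  s2:5  s3:2  s4:6  s5:0  s6:0.
Shift Task 3→2, Task 5→5.
Schedule Task 4@1, Task 1@1, Task 2@4, Task 3@2, Task 5@5: s1:5  s2:5  s3:5  s4:3  s5:3  s6:0 — peak 5.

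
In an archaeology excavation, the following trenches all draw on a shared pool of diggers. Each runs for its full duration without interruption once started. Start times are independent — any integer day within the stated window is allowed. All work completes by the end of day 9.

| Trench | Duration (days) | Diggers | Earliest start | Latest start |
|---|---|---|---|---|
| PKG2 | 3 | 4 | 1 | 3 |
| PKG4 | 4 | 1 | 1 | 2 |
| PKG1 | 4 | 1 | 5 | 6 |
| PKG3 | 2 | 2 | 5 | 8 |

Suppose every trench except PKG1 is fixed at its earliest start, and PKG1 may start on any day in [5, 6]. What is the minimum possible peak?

5

PKG1@5: d1:5  d2:5  d3:5  d4:1  d5:3  d6:3  d7:1  d8:1  d9:0 → peak 5
PKG1@6: d1:5  d2:5  d3:5  d4:1  d5:2  d6:3  d7:1  d8:1  d9:1 → peak 5
Best is PKG1@5, peak 5.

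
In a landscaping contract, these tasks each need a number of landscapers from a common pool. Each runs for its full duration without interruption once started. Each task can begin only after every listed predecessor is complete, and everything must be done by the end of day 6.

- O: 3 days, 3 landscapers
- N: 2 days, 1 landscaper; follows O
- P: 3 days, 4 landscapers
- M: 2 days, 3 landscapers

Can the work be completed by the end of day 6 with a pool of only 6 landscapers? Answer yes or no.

yes

Schedule O@1, N@4, P@4, M@1: d1:6  d2:6  d3:3  d4:5  d5:5  d6:4 — peak 6 ≤ 6.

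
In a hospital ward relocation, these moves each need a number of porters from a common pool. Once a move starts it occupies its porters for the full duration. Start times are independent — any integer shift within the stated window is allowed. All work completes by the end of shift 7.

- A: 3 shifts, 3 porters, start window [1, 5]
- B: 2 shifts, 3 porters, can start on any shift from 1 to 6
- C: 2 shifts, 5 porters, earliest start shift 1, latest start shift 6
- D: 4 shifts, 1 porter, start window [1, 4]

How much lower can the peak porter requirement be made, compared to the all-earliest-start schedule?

7

Early-start peak: s1:12  s2:12  s3:4  s4:1  s5:0  s6:0  s7:0 ⇒ 12.
Leveled (A@1, B@4, C@6, D@1): s1:4  s2:4  s3:4  s4:4  s5:3  s6:5  s7:5 ⇒ 5.
Reduction 12 − 5 = 7.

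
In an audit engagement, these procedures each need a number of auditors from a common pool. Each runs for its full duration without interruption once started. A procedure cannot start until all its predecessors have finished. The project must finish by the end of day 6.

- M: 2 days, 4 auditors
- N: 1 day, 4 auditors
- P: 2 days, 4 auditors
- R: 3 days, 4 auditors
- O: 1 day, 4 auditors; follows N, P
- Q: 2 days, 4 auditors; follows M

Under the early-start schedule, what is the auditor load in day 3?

12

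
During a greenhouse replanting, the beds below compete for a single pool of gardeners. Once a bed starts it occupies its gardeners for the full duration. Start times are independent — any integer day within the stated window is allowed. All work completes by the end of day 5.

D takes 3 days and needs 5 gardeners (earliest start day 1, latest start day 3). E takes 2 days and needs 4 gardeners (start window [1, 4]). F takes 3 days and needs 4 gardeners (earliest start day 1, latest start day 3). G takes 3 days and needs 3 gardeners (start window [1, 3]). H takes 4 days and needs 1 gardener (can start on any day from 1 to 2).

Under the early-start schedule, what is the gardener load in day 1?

17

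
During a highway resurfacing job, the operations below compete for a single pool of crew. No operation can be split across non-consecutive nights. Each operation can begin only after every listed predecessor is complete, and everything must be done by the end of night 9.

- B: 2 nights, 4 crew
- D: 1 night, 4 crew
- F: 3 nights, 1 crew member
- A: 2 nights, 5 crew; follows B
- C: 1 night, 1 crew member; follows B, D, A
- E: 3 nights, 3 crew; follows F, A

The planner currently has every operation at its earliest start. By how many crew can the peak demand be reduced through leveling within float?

4

Early-start peak: n1:9  n2:5  n3:6  n4:5  n5:4  n6:3  n7:3  n8:0  n9:0 ⇒ 9.
Leveled (B@1, D@3, F@1, A@4, C@6, E@6): n1:5  n2:5  n3:5  n4:5  n5:5  n6:4  n7:3  n8:3  n9:0 ⇒ 5.
Reduction 9 − 5 = 4.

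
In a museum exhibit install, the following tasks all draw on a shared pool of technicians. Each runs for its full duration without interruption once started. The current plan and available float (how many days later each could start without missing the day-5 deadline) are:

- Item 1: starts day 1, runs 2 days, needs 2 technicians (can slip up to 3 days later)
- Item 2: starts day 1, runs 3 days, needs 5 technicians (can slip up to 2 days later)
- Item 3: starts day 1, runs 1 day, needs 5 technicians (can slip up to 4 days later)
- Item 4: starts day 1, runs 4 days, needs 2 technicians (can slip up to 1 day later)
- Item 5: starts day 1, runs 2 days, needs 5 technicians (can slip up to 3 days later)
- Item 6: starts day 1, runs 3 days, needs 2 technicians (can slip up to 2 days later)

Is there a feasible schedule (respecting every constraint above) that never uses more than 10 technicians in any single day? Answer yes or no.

no

The minimum achievable peak is 11; 10 < 11, so no feasible schedule stays within the cap.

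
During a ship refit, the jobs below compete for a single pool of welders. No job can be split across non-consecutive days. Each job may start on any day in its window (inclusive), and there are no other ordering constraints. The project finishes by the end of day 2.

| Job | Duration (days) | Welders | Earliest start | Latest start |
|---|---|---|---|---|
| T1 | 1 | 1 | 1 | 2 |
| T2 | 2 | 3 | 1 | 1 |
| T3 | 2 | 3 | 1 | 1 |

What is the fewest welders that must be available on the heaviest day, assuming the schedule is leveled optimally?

7

Schedule T1@1, T2@1, T3@1: d1:7  d2:6 — peak 7.
Total welder-days = 13 over 2 days ⇒ peak ≥ ⌈13/2⌉ = 7, so 7 is optimal.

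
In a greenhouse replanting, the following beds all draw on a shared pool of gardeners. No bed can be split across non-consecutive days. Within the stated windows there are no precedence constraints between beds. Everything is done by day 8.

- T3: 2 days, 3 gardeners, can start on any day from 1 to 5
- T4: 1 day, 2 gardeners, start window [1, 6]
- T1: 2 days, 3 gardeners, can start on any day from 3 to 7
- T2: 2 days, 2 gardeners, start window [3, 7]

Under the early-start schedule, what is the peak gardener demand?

5

Early-start schedule: T3@1, T4@1, T1@3, T2@3.
Load per day: day 1: 5, day 2: 3, day 3: 5, day 4: 5, day 5: 0, day 6: 0, day 7: 0, day 8: 0.
Peak is 5.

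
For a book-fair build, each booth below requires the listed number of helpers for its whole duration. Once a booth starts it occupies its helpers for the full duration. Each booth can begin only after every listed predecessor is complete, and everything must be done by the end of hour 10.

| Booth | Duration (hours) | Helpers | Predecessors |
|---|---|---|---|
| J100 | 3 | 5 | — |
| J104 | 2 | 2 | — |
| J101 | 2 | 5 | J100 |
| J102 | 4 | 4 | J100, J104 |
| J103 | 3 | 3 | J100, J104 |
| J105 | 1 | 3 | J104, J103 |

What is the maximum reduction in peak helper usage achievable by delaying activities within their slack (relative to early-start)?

5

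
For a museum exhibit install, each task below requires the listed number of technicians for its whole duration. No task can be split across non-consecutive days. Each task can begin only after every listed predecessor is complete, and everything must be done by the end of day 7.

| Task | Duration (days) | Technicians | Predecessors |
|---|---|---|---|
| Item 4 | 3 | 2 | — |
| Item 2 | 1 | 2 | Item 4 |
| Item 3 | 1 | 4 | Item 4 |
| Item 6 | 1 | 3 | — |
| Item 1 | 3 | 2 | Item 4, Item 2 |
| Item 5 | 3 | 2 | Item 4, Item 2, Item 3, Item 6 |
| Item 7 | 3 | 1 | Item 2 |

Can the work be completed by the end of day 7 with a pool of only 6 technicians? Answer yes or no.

Schedule Item 4@1, Item 2@4, Item 3@4, Item 6@1, Item 1@5, Item 5@5, Item 7@5: d1:5  d2:2  d3:2  d4:6  d5:5  d6:5  d7:5 — peak 6 ≤ 6.

yes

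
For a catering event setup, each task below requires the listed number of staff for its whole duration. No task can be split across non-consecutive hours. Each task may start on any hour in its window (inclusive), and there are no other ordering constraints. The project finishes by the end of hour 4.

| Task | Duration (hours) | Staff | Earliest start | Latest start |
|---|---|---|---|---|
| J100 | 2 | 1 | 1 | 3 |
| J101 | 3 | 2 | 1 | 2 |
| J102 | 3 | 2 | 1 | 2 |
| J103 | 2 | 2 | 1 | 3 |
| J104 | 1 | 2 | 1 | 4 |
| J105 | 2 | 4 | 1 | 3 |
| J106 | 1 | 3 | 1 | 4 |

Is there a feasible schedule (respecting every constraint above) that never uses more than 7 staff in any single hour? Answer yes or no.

no

Total staffer-hours = 31; over 4 hours the average is 31/4 > 7, so some hour must exceed 7.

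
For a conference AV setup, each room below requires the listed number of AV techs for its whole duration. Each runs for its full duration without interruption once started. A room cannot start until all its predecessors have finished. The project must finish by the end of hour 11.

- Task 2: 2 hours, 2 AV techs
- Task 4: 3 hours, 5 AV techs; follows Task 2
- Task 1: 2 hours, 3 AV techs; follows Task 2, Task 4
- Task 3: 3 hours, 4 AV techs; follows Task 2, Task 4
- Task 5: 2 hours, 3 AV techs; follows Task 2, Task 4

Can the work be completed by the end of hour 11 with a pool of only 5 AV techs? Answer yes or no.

The minimum achievable peak is 6; 5 < 6, so no feasible schedule stays within the cap.

no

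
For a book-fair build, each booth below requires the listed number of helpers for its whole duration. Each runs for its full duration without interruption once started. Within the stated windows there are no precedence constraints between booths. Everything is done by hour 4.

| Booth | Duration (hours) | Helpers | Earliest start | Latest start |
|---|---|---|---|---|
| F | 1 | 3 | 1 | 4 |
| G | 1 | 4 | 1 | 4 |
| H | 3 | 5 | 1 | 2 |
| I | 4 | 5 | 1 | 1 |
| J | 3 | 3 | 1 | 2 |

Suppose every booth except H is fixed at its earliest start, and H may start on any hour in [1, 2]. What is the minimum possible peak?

15

H@1: h1:20  h2:13  h3:13  h4:5 → peak 20
H@2: h1:15  h2:13  h3:13  h4:10 → peak 15
Best is H@2, peak 15.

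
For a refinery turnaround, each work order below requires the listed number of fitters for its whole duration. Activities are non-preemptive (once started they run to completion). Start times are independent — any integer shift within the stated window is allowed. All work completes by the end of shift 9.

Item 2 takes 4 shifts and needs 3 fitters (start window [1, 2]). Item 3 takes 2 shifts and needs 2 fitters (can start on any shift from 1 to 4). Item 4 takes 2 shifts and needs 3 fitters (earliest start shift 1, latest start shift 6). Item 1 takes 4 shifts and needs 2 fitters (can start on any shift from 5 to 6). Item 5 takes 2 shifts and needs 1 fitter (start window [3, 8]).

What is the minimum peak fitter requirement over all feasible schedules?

Early-start (Item 2@1, Item 3@1, Item 4@1, Item 1@5, Item 5@3) gives peak 8: s1:8  s2:8  s3:4  s4:4  s5:2  s6:2  s7:2  s8:2  s9:0.
Shift Item 4→5.
Schedule Item 2@1, Item 3@1, Item 4@5, Item 1@5, Item 5@3: s1:5  s2:5  s3:4  s4:4  s5:5  s6:5  s7:2  s8:2  s9:0 — peak 5.

5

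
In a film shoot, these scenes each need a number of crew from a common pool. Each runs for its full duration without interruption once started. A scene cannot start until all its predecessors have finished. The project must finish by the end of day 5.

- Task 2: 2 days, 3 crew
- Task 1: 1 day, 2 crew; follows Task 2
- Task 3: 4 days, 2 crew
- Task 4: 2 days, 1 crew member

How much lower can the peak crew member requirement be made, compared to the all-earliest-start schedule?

1

Early-start peak: d1:6  d2:6  d3:4  d4:2  d5:0 ⇒ 6.
Leveled (Task 2@1, Task 1@3, Task 3@1, Task 4@3): d1:5  d2:5  d3:5  d4:3  d5:0 ⇒ 5.
Reduction 6 − 5 = 1.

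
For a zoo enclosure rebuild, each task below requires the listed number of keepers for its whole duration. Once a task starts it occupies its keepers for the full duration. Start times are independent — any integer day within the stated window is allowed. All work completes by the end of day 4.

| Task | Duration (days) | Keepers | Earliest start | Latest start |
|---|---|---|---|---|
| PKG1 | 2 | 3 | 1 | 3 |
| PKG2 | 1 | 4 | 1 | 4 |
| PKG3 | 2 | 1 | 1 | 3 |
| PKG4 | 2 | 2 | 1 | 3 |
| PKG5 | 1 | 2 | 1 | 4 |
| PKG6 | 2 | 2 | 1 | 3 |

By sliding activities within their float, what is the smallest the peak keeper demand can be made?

Early-start (PKG1@1, PKG2@1, PKG3@1, PKG4@1, PKG5@1, PKG6@1) gives peak 14: d1:14  d2:8  d3:0  d4:0.
Shift PKG2→3, PKG5→4, PKG6→3.
Schedule PKG1@1, PKG2@3, PKG3@1, PKG4@1, PKG5@4, PKG6@3: d1:6  d2:6  d3:6  d4:4 — peak 6.
Total keeper-days = 22 over 4 days ⇒ peak ≥ ⌈22/4⌉ = 6, so 6 is optimal.

6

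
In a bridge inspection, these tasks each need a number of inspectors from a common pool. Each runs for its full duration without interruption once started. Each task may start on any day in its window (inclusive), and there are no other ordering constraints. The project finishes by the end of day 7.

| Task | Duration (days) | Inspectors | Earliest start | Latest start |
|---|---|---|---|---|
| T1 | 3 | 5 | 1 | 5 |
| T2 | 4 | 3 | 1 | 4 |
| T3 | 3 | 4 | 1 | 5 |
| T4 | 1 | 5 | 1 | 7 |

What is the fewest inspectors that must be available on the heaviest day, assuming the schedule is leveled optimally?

8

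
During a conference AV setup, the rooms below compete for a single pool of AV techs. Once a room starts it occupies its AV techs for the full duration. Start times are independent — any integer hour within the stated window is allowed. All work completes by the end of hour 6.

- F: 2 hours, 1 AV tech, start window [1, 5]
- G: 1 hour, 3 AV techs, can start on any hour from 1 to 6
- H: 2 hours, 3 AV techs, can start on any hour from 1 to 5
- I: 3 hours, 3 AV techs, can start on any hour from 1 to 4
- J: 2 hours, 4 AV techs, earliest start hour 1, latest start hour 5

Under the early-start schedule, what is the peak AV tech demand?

14

Early-start schedule: F@1, G@1, H@1, I@1, J@1.
Load per hour: hour 1: 14, hour 2: 11, hour 3: 3, hour 4: 0, hour 5: 0, hour 6: 0.
Peak is 14.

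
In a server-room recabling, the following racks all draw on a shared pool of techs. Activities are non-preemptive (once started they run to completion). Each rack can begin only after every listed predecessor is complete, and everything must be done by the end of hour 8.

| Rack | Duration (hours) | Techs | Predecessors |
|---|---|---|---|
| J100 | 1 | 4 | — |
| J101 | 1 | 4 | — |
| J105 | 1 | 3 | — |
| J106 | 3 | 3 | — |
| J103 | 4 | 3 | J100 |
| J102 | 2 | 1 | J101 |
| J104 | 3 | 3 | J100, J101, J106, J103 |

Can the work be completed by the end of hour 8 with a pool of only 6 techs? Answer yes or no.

no

The minimum achievable peak is 7; 6 < 7, so no feasible schedule stays within the cap.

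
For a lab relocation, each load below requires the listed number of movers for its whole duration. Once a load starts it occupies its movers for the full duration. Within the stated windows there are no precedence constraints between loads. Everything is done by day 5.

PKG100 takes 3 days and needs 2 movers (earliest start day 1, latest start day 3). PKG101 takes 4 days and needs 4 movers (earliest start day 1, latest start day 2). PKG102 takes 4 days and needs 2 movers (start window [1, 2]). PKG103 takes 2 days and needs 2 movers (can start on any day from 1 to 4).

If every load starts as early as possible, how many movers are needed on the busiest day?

Early-start schedule: PKG100@1, PKG101@1, PKG102@1, PKG103@1.
Load per day: day 1: 10, day 2: 10, day 3: 8, day 4: 6, day 5: 0.
Peak is 10.

10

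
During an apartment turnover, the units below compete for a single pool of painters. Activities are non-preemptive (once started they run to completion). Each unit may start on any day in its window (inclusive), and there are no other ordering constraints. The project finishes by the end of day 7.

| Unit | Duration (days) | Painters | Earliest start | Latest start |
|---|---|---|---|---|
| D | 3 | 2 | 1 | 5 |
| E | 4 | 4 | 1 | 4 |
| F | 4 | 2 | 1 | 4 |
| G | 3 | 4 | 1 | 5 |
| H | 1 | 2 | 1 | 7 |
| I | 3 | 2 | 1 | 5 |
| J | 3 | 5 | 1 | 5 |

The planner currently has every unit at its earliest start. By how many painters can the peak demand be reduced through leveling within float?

Early-start peak: d1:21  d2:19  d3:19  d4:6  d5:0  d6:0  d7:0 ⇒ 21.
Leveled (D@1, E@1, F@1, G@4, H@7, I@1, J@5): d1:10  d2:10  d3:10  d4:10  d5:9  d6:9  d7:7 ⇒ 10.
Reduction 21 − 10 = 11.

11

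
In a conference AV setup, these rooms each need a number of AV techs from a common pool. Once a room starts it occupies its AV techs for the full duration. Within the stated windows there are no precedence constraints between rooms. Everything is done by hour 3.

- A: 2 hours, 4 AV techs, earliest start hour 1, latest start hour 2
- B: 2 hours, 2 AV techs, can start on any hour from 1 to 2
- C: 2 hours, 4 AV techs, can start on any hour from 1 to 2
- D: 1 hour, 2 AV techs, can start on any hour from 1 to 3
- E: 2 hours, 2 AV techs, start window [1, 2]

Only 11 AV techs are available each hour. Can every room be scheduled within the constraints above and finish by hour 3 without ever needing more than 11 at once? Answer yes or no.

no

The minimum achievable peak is 12; 11 < 12, so no feasible schedule stays within the cap.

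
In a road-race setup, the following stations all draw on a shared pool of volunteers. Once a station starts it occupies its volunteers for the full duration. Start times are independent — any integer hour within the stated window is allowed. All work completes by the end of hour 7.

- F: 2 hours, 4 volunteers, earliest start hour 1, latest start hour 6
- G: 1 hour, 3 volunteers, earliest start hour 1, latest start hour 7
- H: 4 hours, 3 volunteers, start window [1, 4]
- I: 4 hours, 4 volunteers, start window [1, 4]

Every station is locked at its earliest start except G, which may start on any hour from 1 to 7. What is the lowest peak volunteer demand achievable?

11

G@1: h1:14  h2:11  h3:7  h4:7  h5:0  h6:0  h7:0 → peak 14
G@2: h1:11  h2:14  h3:7  h4:7  h5:0  h6:0  h7:0 → peak 14
G@3: h1:11  h2:11  h3:10  h4:7  h5:0  h6:0  h7:0 → peak 11
G@4: h1:11  h2:11  h3:7  h4:10  h5:0  h6:0  h7:0 → peak 11
G@5: h1:11  h2:11  h3:7  h4:7  h5:3  h6:0  h7:0 → peak 11
G@6: h1:11  h2:11  h3:7  h4:7  h5:0  h6:3  h7:0 → peak 11
G@7: h1:11  h2:11  h3:7  h4:7  h5:0  h6:0  h7:3 → peak 11
Best is G@3, peak 11.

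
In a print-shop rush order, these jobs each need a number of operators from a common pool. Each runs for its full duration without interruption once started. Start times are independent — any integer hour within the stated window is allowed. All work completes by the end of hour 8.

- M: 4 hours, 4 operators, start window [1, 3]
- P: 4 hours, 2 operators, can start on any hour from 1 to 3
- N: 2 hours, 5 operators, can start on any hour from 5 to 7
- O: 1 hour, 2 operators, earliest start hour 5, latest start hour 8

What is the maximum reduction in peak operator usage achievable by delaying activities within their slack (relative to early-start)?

1

Early-start peak: h1:6  h2:6  h3:6  h4:6  h5:7  h6:5  h7:0  h8:0 ⇒ 7.
Leveled (M@1, P@1, N@5, O@7): h1:6  h2:6  h3:6  h4:6  h5:5  h6:5  h7:2  h8:0 ⇒ 6.
Reduction 7 − 6 = 1.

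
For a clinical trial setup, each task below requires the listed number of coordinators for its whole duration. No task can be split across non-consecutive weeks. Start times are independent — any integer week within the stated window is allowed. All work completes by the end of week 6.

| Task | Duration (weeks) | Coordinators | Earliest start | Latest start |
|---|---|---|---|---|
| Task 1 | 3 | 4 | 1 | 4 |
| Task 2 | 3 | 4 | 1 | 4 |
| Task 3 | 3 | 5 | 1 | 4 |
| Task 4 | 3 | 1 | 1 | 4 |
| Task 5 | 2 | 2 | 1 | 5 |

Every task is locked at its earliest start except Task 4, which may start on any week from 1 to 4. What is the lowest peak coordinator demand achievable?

15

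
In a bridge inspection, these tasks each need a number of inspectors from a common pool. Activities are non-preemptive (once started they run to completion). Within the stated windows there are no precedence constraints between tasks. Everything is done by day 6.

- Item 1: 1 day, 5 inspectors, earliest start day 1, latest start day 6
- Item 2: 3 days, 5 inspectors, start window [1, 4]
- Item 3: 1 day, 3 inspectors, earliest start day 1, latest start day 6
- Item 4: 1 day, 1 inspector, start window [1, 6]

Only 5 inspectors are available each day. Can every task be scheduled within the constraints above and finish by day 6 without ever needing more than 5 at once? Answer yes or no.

yes

Schedule Item 1@1, Item 2@2, Item 3@5, Item 4@5: d1:5  d2:5  d3:5  d4:5  d5:4  d6:0 — peak 5 ≤ 5.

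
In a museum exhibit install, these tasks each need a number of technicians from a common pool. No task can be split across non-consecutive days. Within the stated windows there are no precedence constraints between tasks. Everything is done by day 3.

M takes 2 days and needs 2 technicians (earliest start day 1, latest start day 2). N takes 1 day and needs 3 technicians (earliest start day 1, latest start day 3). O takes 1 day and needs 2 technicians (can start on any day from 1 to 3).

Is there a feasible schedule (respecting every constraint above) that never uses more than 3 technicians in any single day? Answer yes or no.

no

The minimum achievable peak is 4; 3 < 4, so no feasible schedule stays within the cap.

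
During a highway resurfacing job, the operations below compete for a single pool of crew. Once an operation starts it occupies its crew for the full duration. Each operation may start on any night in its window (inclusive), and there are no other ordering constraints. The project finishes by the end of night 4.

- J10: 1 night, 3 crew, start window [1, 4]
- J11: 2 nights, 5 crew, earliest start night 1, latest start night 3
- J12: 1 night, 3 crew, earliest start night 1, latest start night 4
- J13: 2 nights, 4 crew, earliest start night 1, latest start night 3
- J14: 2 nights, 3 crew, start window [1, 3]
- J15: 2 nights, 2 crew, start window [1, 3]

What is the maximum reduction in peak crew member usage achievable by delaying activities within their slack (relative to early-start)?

11

Early-start peak: n1:20  n2:14  n3:0  n4:0 ⇒ 20.
Leveled (J10@1, J11@1, J12@2, J13@3, J14@3, J15@3): n1:8  n2:8  n3:9  n4:9 ⇒ 9.
Reduction 20 − 9 = 11.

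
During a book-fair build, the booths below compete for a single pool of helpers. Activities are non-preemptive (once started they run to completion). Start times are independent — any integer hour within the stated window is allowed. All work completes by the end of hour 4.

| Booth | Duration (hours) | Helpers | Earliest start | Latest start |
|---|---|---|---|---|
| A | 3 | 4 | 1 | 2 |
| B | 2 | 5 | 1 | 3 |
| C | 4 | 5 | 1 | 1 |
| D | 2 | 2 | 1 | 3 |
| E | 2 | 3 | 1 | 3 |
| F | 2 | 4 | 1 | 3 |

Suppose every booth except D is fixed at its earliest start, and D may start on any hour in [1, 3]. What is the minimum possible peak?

21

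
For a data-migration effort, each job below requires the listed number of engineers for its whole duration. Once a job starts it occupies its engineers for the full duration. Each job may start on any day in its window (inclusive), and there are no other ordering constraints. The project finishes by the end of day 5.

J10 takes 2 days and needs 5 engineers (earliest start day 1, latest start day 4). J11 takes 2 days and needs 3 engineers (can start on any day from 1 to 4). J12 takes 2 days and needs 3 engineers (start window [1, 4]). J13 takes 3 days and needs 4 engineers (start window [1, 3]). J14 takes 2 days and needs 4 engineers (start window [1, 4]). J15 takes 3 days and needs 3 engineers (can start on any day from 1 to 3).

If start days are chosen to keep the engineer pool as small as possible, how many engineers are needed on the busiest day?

11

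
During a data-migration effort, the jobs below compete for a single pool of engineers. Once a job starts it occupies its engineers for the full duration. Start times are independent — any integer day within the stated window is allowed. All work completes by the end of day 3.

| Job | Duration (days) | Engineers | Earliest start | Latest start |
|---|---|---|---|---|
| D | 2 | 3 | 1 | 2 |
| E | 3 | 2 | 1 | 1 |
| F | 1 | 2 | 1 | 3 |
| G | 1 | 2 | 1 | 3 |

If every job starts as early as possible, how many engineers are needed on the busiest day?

9

Early-start schedule: D@1, E@1, F@1, G@1.
Load per day: day 1: 9, day 2: 5, day 3: 2.
Peak is 9.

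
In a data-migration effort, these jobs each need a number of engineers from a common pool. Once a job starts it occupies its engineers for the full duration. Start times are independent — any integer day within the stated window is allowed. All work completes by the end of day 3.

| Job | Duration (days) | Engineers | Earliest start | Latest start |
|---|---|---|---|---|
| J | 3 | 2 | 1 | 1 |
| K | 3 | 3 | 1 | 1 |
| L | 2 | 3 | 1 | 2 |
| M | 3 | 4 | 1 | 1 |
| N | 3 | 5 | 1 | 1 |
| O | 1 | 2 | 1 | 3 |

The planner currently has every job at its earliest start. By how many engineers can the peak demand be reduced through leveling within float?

2

Early-start peak: d1:19  d2:17  d3:14 ⇒ 19.
Leveled (J@1, K@1, L@1, M@1, N@1, O@3): d1:17  d2:17  d3:16 ⇒ 17.
Reduction 19 − 17 = 2.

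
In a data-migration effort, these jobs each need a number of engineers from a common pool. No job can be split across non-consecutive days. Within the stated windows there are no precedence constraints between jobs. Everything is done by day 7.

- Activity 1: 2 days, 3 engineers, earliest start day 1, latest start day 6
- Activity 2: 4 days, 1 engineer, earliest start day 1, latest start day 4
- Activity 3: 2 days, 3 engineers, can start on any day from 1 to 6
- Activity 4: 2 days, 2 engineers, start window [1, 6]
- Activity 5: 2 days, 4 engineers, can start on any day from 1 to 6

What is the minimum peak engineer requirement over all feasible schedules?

Early-start (Activity 1@1, Activity 2@1, Activity 3@1, Activity 4@1, Activity 5@1) gives peak 13: d1:13  d2:13  d3:1  d4:1  d5:0  d6:0  d7:0.
Shift Activity 3→5, Activity 4→5, Activity 5→3.
Schedule Activity 1@1, Activity 2@1, Activity 3@5, Activity 4@5, Activity 5@3: d1:4  d2:4  d3:5  d4:5  d5:5  d6:5  d7:0 — peak 5.

5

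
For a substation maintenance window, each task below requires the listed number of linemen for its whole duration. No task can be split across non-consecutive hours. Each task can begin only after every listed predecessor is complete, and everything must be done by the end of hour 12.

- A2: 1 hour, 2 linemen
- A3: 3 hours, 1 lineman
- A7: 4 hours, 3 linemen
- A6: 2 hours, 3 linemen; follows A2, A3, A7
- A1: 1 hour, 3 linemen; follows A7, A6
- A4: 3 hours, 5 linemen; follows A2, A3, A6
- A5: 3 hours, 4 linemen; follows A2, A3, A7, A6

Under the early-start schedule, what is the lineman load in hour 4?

At early start, hour 4 has: A7.
Demand: 3 = 3.

3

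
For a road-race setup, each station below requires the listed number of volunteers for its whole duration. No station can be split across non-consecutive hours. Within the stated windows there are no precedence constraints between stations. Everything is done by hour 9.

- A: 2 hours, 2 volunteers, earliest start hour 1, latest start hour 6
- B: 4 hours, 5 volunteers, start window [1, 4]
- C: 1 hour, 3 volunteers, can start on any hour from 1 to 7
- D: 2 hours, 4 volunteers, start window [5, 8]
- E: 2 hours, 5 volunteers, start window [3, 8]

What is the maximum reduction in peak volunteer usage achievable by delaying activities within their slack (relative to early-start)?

4

Early-start peak: h1:10  h2:7  h3:10  h4:10  h5:4  h6:4  h7:0  h8:0  h9:0 ⇒ 10.
Leveled (A@5, B@1, C@5, D@6, E@8): h1:5  h2:5  h3:5  h4:5  h5:5  h6:6  h7:4  h8:5  h9:5 ⇒ 6.
Reduction 10 − 6 = 4.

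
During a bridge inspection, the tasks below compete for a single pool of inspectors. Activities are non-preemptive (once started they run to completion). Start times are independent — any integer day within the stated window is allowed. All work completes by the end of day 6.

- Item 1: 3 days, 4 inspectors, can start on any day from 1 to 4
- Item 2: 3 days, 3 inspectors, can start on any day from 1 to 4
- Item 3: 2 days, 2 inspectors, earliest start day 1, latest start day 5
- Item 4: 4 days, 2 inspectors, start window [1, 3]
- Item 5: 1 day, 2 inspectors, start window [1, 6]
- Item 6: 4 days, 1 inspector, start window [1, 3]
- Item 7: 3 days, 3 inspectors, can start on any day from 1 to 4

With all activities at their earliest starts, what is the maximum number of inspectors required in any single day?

Early-start schedule: Item 1@1, Item 2@1, Item 3@1, Item 4@1, Item 5@1, Item 6@1, Item 7@1.
Load per day: day 1: 17, day 2: 15, day 3: 13, day 4: 3, day 5: 0, day 6: 0.
Peak is 17.

17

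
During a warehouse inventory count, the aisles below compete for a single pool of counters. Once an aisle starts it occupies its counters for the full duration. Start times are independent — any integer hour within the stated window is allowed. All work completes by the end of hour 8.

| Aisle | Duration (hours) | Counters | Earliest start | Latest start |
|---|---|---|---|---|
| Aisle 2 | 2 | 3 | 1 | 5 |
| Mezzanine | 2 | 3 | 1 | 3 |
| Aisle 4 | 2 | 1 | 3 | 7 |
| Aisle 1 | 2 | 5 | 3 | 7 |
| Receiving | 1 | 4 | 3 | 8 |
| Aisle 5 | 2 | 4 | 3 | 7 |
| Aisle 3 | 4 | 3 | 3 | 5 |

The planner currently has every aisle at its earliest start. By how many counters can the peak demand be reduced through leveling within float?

Early-start peak: h1:6  h2:6  h3:17  h4:13  h5:3  h6:3  h7:0  h8:0 ⇒ 17.
Leveled (Aisle 2@1, Mezzanine@1, Aisle 4@3, Aisle 1@3, Receiving@5, Aisle 5@6, Aisle 3@5): h1:6  h2:6  h3:6  h4:6  h5:7  h6:7  h7:7  h8:3 ⇒ 7.
Reduction 17 − 7 = 10.

10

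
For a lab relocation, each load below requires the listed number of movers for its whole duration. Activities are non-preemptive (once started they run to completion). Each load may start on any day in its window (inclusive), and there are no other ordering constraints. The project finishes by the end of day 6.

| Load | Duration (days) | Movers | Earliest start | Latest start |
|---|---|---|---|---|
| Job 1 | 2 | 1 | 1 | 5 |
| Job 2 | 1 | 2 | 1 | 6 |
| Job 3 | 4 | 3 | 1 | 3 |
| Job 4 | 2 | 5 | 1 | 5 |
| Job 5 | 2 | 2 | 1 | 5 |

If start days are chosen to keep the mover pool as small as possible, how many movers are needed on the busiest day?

Early-start (Job 1@1, Job 2@1, Job 3@1, Job 4@1, Job 5@1) gives peak 13: d1:13  d2:11  d3:3  d4:3  d5:0  d6:0.
Shift Job 4→5, Job 5→2.
Schedule Job 1@1, Job 2@1, Job 3@1, Job 4@5, Job 5@2: d1:6  d2:6  d3:5  d4:3  d5:5  d6:5 — peak 6.

6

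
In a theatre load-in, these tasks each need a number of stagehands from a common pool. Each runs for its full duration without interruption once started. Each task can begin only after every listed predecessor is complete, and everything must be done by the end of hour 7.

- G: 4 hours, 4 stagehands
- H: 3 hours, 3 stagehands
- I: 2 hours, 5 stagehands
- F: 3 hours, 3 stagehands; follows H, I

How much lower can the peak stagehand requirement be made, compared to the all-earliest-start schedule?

Early-start peak: h1:12  h2:12  h3:7  h4:7  h5:3  h6:3  h7:0 ⇒ 12.
Leveled (G@3, H@1, I@1, F@4): h1:8  h2:8  h3:7  h4:7  h5:7  h6:7  h7:0 ⇒ 8.
Reduction 12 − 8 = 4.

4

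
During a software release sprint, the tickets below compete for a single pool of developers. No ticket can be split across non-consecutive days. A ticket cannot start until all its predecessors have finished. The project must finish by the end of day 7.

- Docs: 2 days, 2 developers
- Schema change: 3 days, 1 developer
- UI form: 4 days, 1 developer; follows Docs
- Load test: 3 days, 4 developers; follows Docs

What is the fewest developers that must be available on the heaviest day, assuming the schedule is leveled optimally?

Early-start (Docs@1, Schema change@1, UI form@3, Load test@3) gives peak 6: d1:3  d2:3  d3:6  d4:5  d5:5  d6:1  d7:0.
Shift Load test→4.
Schedule Docs@1, Schema change@1, UI form@3, Load test@4: d1:3  d2:3  d3:2  d4:5  d5:5  d6:5  d7:0 — peak 5.

5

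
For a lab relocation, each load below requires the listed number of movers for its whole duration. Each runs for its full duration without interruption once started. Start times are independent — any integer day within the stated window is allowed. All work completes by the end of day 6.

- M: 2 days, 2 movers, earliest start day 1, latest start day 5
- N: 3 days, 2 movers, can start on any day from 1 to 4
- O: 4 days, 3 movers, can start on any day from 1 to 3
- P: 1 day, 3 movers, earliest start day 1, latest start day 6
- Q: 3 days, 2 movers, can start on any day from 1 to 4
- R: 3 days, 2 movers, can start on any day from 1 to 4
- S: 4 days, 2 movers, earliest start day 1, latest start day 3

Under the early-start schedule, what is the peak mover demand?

16

Early-start schedule: M@1, N@1, O@1, P@1, Q@1, R@1, S@1.
Load per day: day 1: 16, day 2: 13, day 3: 11, day 4: 5, day 5: 0, day 6: 0.
Peak is 16.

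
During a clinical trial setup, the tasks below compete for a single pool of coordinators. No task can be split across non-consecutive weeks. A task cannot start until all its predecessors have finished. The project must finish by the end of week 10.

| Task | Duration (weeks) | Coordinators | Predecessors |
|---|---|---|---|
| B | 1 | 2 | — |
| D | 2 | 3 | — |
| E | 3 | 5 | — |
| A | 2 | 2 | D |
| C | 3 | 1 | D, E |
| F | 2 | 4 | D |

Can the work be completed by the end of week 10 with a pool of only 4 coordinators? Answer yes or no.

The minimum achievable peak is 5; 4 < 5, so no feasible schedule stays within the cap.

no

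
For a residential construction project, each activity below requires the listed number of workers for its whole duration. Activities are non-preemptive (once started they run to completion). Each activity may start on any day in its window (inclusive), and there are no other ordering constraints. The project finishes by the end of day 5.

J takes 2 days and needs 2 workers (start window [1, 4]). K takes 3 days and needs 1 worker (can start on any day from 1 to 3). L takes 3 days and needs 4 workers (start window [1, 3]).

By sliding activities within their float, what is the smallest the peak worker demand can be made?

5

Early-start (J@1, K@1, L@1) gives peak 7: d1:7  d2:7  d3:5  d4:0  d5:0.
Shift L→3.
Schedule J@1, K@1, L@3: d1:3  d2:3  d3:5  d4:4  d5:4 — peak 5.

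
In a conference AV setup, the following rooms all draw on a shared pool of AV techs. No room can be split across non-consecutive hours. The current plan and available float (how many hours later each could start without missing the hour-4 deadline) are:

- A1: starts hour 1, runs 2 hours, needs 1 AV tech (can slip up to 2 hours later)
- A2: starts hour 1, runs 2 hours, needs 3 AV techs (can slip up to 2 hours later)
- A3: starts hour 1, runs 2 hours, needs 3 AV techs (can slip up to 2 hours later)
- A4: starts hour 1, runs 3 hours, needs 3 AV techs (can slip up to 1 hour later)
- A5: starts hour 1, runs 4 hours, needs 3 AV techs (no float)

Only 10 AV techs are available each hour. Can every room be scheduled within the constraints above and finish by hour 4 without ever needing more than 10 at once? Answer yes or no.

yes

Schedule A1@1, A2@1, A3@3, A4@1, A5@1: h1:10  h2:10  h3:9  h4:6 — peak 10 ≤ 10.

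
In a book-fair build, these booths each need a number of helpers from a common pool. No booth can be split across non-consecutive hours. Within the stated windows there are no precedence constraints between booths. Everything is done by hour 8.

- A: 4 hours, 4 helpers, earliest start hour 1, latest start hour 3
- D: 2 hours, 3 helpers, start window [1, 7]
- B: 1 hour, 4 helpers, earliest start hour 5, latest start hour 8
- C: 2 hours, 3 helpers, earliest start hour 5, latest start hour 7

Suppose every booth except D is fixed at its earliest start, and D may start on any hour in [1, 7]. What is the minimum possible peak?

7

D@1: h1:7  h2:7  h3:4  h4:4  h5:7  h6:3  h7:0  h8:0 → peak 7
D@2: h1:4  h2:7  h3:7  h4:4  h5:7  h6:3  h7:0  h8:0 → peak 7
D@3: h1:4  h2:4  h3:7  h4:7  h5:7  h6:3  h7:0  h8:0 → peak 7
D@4: h1:4  h2:4  h3:4  h4:7  h5:10  h6:3  h7:0  h8:0 → peak 10
D@5: h1:4  h2:4  h3:4  h4:4  h5:10  h6:6  h7:0  h8:0 → peak 10
D@6: h1:4  h2:4  h3:4  h4:4  h5:7  h6:6  h7:3  h8:0 → peak 7
D@7: h1:4  h2:4  h3:4  h4:4  h5:7  h6:3  h7:3  h8:3 → peak 7
Best is D@1, peak 7.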